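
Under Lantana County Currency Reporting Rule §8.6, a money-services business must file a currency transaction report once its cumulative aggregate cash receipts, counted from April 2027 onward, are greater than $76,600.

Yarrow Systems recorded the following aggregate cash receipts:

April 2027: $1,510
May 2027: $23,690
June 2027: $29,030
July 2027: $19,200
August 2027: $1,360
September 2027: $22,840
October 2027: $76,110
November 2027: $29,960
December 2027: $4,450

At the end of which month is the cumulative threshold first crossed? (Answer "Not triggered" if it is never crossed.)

Through April 2027: $1,510
Through May 2027: $25,200
Through June 2027: $54,230
Through July 2027: $73,430
Through August 2027: $74,790
Through September 2027: $97,630 ← exceeds threshold

September 2027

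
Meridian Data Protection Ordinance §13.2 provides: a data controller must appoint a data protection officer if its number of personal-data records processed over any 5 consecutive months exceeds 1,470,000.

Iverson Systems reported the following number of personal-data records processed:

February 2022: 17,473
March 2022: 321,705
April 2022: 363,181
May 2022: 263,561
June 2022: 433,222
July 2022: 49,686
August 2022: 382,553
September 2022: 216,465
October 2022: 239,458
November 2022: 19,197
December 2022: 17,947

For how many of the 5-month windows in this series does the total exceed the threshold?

February 2022–June 2022: 17,473 + 321,705 + 363,181 + 263,561 + 433,222 = 1,399,142 (under)
March 2022–July 2022: 321,705 + 363,181 + 263,561 + 433,222 + 49,686 = 1,431,355 (under)
April 2022–August 2022: 363,181 + 263,561 + 433,222 + 49,686 + 382,553 = 1,492,203 (over)
May 2022–September 2022: 263,561 + 433,222 + 49,686 + 382,553 + 216,465 = 1,345,487 (under)
June 2022–October 2022: 433,222 + 49,686 + 382,553 + 216,465 + 239,458 = 1,321,384 (under)
July 2022–November 2022: 49,686 + 382,553 + 216,465 + 239,458 + 19,197 = 907,359 (under)
August 2022–December 2022: 382,553 + 216,465 + 239,458 + 19,197 + 17,947 = 875,620 (under)
1 window exceeds the threshold.

1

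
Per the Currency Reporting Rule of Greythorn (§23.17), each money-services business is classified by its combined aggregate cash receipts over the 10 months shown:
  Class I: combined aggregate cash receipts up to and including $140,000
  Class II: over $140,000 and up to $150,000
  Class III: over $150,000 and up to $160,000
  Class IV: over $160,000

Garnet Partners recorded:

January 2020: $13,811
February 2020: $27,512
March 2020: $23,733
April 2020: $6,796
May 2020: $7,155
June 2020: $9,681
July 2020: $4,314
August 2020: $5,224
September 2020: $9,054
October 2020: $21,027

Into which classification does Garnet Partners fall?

Combined aggregate cash receipts: $13,811 + $27,512 + $23,733 + $6,796 + $7,155 + $9,681 + $4,314 + $5,224 + $9,054 + $21,027 = $128,307.
$128,307 ≤ $140,000, so Class I applies.

Class I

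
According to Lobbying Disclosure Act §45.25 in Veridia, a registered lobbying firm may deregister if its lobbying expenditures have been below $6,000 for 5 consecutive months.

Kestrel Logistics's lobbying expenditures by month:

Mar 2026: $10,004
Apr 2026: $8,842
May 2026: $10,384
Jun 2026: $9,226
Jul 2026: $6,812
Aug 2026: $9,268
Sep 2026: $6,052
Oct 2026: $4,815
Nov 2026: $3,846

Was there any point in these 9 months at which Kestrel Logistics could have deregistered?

Months below $6,000: Oct 2026, Nov 2026.
Longest run of consecutive months below the threshold: 2.
2 < 5, so Kestrel Logistics never became eligible.

No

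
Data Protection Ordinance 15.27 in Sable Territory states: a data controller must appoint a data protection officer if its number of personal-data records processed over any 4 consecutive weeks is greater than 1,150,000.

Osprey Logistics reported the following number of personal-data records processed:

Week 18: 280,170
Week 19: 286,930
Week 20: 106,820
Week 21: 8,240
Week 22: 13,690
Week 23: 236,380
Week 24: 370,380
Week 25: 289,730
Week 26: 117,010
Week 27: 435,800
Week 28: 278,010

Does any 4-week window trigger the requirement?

Yes

Week 18–Week 21: 280,170 + 286,930 + 106,820 + 8,240 = 682,160 (under)
Week 19–Week 22: 286,930 + 106,820 + 8,240 + 13,690 = 415,680 (under)
Week 20–Week 23: 106,820 + 8,240 + 13,690 + 236,380 = 365,130 (under)
Week 21–Week 24: 8,240 + 13,690 + 236,380 + 370,380 = 628,690 (under)
Week 22–Week 25: 13,690 + 236,380 + 370,380 + 289,730 = 910,180 (under)
Week 23–Week 26: 236,380 + 370,380 + 289,730 + 117,010 = 1,013,500 (under)
Week 24–Week 27: 370,380 + 289,730 + 117,010 + 435,800 = 1,212,920 (over)
Week 25–Week 28: 289,730 + 117,010 + 435,800 + 278,010 = 1,120,550 (under)
At least one window exceeds 1,150,000.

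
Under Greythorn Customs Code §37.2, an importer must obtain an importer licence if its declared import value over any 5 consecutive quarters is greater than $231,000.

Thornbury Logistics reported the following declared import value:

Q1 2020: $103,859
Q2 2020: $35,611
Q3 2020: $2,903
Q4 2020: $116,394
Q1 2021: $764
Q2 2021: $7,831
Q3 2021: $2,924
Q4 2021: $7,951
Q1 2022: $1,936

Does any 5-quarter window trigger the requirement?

Yes

Q1 2020–Q1 2021: $103,859 + $35,611 + $2,903 + $116,394 + $764 = $259,531 (over)
Q2 2020–Q2 2021: $35,611 + $2,903 + $116,394 + $764 + $7,831 = $163,503 (under)
Q3 2020–Q3 2021: $2,903 + $116,394 + $764 + $7,831 + $2,924 = $130,816 (under)
Q4 2020–Q4 2021: $116,394 + $764 + $7,831 + $2,924 + $7,951 = $135,864 (under)
Q1 2021–Q1 2022: $764 + $7,831 + $2,924 + $7,951 + $1,936 = $21,406 (under)
At least one window exceeds $231,000.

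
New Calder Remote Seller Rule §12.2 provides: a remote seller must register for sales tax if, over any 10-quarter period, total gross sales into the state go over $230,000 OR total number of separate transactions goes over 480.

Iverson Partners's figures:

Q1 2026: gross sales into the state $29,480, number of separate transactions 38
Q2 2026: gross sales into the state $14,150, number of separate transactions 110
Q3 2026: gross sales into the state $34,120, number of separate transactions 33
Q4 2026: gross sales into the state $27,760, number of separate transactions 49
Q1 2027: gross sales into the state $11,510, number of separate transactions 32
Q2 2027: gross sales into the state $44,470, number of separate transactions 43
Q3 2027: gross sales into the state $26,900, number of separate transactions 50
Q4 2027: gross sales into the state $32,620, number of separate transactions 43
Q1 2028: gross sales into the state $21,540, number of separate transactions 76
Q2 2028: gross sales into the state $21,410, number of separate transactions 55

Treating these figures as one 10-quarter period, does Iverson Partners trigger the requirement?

Yes

Total gross sales into the state: $29,480 + $14,150 + $34,120 + $27,760 + $11,510 + $44,470 + $26,900 + $32,620 + $21,540 + $21,410 = $263,960 (> $230,000).
Total number of separate transactions: 38 + 110 + 33 + 49 + 32 + 43 + 50 + 43 + 76 + 55 = 529 (> 480).
The test is 'or': at least one threshold is exceeded.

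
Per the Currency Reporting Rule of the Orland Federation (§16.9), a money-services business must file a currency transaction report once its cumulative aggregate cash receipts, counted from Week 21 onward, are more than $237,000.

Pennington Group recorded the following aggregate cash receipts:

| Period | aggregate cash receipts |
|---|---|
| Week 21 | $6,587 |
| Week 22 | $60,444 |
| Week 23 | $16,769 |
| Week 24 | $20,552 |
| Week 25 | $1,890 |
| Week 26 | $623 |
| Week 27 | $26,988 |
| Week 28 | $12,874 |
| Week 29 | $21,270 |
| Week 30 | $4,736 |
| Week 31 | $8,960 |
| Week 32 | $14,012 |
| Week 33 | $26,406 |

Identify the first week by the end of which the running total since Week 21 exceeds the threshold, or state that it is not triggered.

Not triggered

Through Week 21: $6,587
Through Week 22: $67,031
Through Week 23: $83,800
Through Week 24: $104,352
Through Week 25: $106,242
Through Week 26: $106,865
Through Week 27: $133,853
Through Week 28: $146,727
Through Week 29: $167,997
Through Week 30: $172,733
Through Week 31: $181,693
Through Week 32: $195,705
Through Week 33: $222,111
Final cumulative total $222,111 ≤ $237,000; the threshold is never exceeded.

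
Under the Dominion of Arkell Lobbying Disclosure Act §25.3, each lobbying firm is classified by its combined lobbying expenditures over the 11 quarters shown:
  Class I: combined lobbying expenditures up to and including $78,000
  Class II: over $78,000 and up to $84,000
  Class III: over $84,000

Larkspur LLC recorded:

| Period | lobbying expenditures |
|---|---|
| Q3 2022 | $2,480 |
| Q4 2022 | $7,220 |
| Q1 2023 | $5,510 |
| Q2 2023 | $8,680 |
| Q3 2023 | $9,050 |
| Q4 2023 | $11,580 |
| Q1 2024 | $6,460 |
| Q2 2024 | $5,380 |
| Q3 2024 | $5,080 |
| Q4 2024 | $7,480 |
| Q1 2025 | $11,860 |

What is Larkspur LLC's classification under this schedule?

Combined lobbying expenditures: $2,480 + $7,220 + $5,510 + $8,680 + $9,050 + $11,580 + $6,460 + $5,380 + $5,080 + $7,480 + $11,860 = $80,780.
$78,000 < $80,780 ≤ $84,000, so Class II applies.

Class II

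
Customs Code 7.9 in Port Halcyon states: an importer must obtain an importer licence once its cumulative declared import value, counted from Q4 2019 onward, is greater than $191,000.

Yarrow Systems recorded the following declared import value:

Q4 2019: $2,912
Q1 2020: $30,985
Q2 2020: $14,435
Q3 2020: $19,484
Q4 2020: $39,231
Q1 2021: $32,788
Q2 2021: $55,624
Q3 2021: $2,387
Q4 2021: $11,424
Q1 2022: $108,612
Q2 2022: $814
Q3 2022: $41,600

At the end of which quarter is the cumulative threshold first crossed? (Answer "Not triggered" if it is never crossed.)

Q2 2021

Through Q4 2019: $2,912
Through Q1 2020: $33,897
Through Q2 2020: $48,332
Through Q3 2020: $67,816
Through Q4 2020: $107,047
Through Q1 2021: $139,835
Through Q2 2021: $195,459 ← exceeds threshold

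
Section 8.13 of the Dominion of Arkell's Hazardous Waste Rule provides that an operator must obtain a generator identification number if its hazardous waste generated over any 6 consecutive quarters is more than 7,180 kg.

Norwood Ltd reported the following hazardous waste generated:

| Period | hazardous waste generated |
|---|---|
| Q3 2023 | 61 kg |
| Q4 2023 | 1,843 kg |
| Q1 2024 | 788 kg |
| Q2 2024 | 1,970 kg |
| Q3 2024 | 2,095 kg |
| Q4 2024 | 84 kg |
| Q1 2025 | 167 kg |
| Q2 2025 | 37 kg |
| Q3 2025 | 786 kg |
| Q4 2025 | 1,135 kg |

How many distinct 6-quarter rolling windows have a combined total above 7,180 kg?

Q3 2023–Q4 2024: 61 kg + 1,843 kg + 788 kg + 1,970 kg + 2,095 kg + 84 kg = 6,841 kg (under)
Q4 2023–Q1 2025: 1,843 kg + 788 kg + 1,970 kg + 2,095 kg + 84 kg + 167 kg = 6,947 kg (under)
Q1 2024–Q2 2025: 788 kg + 1,970 kg + 2,095 kg + 84 kg + 167 kg + 37 kg = 5,141 kg (under)
Q2 2024–Q3 2025: 1,970 kg + 2,095 kg + 84 kg + 167 kg + 37 kg + 786 kg = 5,139 kg (under)
Q3 2024–Q4 2025: 2,095 kg + 84 kg + 167 kg + 37 kg + 786 kg + 1,135 kg = 4,304 kg (under)
0 windows exceed the threshold.

0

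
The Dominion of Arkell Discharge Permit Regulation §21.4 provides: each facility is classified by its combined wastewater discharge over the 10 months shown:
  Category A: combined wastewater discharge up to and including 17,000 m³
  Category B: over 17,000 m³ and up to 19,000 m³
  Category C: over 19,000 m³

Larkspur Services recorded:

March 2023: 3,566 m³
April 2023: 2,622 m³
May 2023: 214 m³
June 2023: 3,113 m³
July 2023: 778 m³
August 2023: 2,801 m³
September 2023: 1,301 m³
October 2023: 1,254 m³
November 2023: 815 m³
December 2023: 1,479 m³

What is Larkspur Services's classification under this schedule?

Combined wastewater discharge: 3,566 m³ + 2,622 m³ + 214 m³ + 3,113 m³ + 778 m³ + 2,801 m³ + 1,301 m³ + 1,254 m³ + 815 m³ + 1,479 m³ = 17,943 m³.
17,000 m³ < 17,943 m³ ≤ 19,000 m³, so Category B applies.

Category B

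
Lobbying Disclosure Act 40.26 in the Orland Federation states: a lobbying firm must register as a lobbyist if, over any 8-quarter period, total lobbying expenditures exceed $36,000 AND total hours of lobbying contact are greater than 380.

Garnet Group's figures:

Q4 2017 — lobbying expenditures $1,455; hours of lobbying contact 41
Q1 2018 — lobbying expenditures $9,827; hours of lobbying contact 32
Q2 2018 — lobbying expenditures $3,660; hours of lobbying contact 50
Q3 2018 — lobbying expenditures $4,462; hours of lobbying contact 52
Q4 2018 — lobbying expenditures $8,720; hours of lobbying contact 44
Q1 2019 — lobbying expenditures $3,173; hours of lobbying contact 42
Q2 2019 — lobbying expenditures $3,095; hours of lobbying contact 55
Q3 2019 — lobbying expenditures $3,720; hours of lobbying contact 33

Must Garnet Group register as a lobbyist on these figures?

No

Total lobbying expenditures: $1,455 + $9,827 + $3,660 + $4,462 + $8,720 + $3,173 + $3,095 + $3,720 = $38,112 (> $36,000).
Total hours of lobbying contact: 41 + 32 + 50 + 52 + 44 + 42 + 55 + 33 = 349 (≤ 380).
The test is 'and': the rule requires both, and at least one is not exceeded.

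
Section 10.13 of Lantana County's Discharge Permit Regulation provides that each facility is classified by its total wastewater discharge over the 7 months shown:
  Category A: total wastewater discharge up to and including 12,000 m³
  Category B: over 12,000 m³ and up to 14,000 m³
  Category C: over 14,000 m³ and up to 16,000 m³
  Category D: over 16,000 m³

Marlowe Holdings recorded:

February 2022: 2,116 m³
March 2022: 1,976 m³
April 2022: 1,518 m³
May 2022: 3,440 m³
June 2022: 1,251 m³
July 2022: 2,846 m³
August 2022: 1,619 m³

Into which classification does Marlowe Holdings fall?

Category C

Total wastewater discharge: 2,116 m³ + 1,976 m³ + 1,518 m³ + 3,440 m³ + 1,251 m³ + 2,846 m³ + 1,619 m³ = 14,766 m³.
14,000 m³ < 14,766 m³ ≤ 16,000 m³, so Category C applies.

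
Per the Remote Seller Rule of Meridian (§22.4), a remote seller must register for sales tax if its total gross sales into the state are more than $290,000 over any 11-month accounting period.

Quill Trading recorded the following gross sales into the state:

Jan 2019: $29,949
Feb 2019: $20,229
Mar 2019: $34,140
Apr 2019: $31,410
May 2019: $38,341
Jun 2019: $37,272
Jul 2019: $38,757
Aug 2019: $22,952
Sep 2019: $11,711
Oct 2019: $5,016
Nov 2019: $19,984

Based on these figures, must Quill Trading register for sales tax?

No

Total gross sales into the state: $29,949 + $20,229 + $34,140 + $31,410 + $38,341 + $37,272 + $38,757 + $22,952 + $11,711 + $5,016 + $19,984 = $289,761.
$289,761 ≤ $290,000, so the threshold is not exceeded.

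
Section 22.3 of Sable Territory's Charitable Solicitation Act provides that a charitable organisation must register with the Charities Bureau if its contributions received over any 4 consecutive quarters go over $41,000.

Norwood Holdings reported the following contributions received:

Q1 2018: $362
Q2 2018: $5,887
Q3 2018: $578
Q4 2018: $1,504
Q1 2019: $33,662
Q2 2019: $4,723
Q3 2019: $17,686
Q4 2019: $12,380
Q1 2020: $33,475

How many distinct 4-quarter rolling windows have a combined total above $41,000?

Q1 2018–Q4 2018: $362 + $5,887 + $578 + $1,504 = $8,331 (under)
Q2 2018–Q1 2019: $5,887 + $578 + $1,504 + $33,662 = $41,631 (over)
Q3 2018–Q2 2019: $578 + $1,504 + $33,662 + $4,723 = $40,467 (under)
Q4 2018–Q3 2019: $1,504 + $33,662 + $4,723 + $17,686 = $57,575 (over)
Q1 2019–Q4 2019: $33,662 + $4,723 + $17,686 + $12,380 = $68,451 (over)
Q2 2019–Q1 2020: $4,723 + $17,686 + $12,380 + $33,475 = $68,264 (over)
4 windows exceed the threshold.

4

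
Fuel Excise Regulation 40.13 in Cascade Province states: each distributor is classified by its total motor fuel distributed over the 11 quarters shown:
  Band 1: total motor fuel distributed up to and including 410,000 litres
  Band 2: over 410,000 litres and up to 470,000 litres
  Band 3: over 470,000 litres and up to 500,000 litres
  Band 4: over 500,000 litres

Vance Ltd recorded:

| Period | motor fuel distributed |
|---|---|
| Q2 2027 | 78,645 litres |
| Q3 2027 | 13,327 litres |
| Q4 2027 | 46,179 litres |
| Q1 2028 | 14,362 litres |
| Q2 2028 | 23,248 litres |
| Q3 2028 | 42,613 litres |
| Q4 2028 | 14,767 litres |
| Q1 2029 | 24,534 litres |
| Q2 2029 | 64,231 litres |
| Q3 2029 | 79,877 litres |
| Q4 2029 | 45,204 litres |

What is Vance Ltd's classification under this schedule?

Total motor fuel distributed: 78,645 litres + 13,327 litres + 46,179 litres + 14,362 litres + 23,248 litres + 42,613 litres + 14,767 litres + 24,534 litres + 64,231 litres + 79,877 litres + 45,204 litres = 446,987 litres.
410,000 litres < 446,987 litres ≤ 470,000 litres, so Band 2 applies.

Band 2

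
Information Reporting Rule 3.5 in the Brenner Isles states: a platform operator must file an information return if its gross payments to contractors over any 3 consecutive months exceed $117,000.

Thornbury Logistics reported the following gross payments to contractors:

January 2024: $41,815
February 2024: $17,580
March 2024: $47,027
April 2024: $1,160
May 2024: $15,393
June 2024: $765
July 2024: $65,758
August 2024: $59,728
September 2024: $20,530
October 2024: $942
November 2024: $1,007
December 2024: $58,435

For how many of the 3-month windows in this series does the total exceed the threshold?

January 2024–March 2024: $41,815 + $17,580 + $47,027 = $106,422 (under)
February 2024–April 2024: $17,580 + $47,027 + $1,160 = $65,767 (under)
March 2024–May 2024: $47,027 + $1,160 + $15,393 = $63,580 (under)
April 2024–June 2024: $1,160 + $15,393 + $765 = $17,318 (under)
May 2024–July 2024: $15,393 + $765 + $65,758 = $81,916 (under)
June 2024–August 2024: $765 + $65,758 + $59,728 = $126,251 (over)
July 2024–September 2024: $65,758 + $59,728 + $20,530 = $146,016 (over)
August 2024–October 2024: $59,728 + $20,530 + $942 = $81,200 (under)
September 2024–November 2024: $20,530 + $942 + $1,007 = $22,479 (under)
October 2024–December 2024: $942 + $1,007 + $58,435 = $60,384 (under)
2 windows exceed the threshold.

2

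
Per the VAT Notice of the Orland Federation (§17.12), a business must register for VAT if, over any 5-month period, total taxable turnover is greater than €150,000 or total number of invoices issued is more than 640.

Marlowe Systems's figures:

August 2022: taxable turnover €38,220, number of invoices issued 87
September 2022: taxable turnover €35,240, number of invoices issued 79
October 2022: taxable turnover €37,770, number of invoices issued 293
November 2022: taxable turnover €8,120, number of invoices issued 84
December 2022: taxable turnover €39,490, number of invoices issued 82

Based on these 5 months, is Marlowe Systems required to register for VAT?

Yes

Total taxable turnover: €38,220 + €35,240 + €37,770 + €8,120 + €39,490 = €158,840 (> €150,000).
Total number of invoices issued: 87 + 79 + 293 + 84 + 82 = 625 (≤ 640).
The test is 'or': at least one threshold is exceeded.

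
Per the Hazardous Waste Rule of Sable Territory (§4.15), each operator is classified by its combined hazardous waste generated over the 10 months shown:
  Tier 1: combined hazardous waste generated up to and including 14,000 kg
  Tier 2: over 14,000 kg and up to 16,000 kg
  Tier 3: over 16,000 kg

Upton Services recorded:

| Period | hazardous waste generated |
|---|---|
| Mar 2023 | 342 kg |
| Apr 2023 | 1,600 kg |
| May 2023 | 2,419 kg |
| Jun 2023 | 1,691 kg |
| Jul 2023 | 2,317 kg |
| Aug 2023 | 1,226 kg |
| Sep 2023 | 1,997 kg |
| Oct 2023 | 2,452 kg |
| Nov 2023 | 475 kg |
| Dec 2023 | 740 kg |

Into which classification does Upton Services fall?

Combined hazardous waste generated: 342 kg + 1,600 kg + 2,419 kg + 1,691 kg + 2,317 kg + 1,226 kg + 1,997 kg + 2,452 kg + 475 kg + 740 kg = 15,259 kg.
14,000 kg < 15,259 kg ≤ 16,000 kg, so Tier 2 applies.

Tier 2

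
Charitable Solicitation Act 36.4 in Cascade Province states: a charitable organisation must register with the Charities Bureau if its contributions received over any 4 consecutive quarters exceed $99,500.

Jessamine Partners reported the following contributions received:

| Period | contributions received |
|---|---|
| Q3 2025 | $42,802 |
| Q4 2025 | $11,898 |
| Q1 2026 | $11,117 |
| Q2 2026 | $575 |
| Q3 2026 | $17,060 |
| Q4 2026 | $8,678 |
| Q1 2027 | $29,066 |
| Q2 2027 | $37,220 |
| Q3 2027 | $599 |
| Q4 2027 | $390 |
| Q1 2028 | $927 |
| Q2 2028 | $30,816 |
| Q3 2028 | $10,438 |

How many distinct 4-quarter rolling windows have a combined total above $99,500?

0

Q3 2025–Q2 2026: $42,802 + $11,898 + $11,117 + $575 = $66,392 (under)
Q4 2025–Q3 2026: $11,898 + $11,117 + $575 + $17,060 = $40,650 (under)
Q1 2026–Q4 2026: $11,117 + $575 + $17,060 + $8,678 = $37,430 (under)
Q2 2026–Q1 2027: $575 + $17,060 + $8,678 + $29,066 = $55,379 (under)
Q3 2026–Q2 2027: $17,060 + $8,678 + $29,066 + $37,220 = $92,024 (under)
Q4 2026–Q3 2027: $8,678 + $29,066 + $37,220 + $599 = $75,563 (under)
Q1 2027–Q4 2027: $29,066 + $37,220 + $599 + $390 = $67,275 (under)
Q2 2027–Q1 2028: $37,220 + $599 + $390 + $927 = $39,136 (under)
Q3 2027–Q2 2028: $599 + $390 + $927 + $30,816 = $32,732 (under)
Q4 2027–Q3 2028: $390 + $927 + $30,816 + $10,438 = $42,571 (under)
0 windows exceed the threshold.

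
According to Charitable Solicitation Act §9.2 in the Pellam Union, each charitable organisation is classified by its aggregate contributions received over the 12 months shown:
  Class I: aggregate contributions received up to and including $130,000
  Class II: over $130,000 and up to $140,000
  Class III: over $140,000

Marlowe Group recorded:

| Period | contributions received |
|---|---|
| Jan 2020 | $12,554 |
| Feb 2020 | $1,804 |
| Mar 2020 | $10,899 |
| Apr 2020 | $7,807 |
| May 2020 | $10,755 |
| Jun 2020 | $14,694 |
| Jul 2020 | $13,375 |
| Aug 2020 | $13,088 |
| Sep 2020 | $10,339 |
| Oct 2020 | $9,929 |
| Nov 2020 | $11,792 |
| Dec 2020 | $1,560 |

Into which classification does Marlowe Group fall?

Aggregate contributions received: $12,554 + $1,804 + $10,899 + $7,807 + $10,755 + $14,694 + $13,375 + $13,088 + $10,339 + $9,929 + $11,792 + $1,560 = $118,596.
$118,596 ≤ $130,000, so Class I applies.

Class I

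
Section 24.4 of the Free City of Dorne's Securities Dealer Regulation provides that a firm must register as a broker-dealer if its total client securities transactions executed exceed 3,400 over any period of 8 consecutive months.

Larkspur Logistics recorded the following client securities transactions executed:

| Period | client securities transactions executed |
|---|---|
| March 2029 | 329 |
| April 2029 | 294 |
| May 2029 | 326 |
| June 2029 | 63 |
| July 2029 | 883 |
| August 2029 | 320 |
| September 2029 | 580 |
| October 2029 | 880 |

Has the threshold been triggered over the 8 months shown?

Yes

Total client securities transactions executed: 329 + 294 + 326 + 63 + 883 + 320 + 580 + 880 = 3,675.
3,675 > 3,400, so the threshold is exceeded.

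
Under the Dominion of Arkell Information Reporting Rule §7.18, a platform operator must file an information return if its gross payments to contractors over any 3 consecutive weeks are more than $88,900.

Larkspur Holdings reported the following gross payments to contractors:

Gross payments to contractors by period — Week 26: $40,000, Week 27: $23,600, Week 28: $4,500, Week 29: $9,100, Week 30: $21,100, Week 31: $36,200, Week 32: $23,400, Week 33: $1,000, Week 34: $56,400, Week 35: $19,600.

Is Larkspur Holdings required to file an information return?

No

Week 26–Week 28: $40,000 + $23,600 + $4,500 = $68,100 (under)
Week 27–Week 29: $23,600 + $4,500 + $9,100 = $37,200 (under)
Week 28–Week 30: $4,500 + $9,100 + $21,100 = $34,700 (under)
Week 29–Week 31: $9,100 + $21,100 + $36,200 = $66,400 (under)
Week 30–Week 32: $21,100 + $36,200 + $23,400 = $80,700 (under)
Week 31–Week 33: $36,200 + $23,400 + $1,000 = $60,600 (under)
Week 32–Week 34: $23,400 + $1,000 + $56,400 = $80,800 (under)
Week 33–Week 35: $1,000 + $56,400 + $19,600 = $77,000 (under)
No window exceeds $88,900.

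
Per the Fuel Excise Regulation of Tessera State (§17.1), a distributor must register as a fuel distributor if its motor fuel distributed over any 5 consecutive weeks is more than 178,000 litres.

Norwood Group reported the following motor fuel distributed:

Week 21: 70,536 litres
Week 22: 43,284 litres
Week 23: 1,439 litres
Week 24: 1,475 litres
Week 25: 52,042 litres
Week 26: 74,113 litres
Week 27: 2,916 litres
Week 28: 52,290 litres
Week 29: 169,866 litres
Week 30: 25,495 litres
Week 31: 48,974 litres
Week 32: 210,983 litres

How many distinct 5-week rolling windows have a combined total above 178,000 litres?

Week 21–Week 25: 70,536 litres + 43,284 litres + 1,439 litres + 1,475 litres + 52,042 litres = 168,776 litres (under)
Week 22–Week 26: 43,284 litres + 1,439 litres + 1,475 litres + 52,042 litres + 74,113 litres = 172,353 litres (under)
Week 23–Week 27: 1,439 litres + 1,475 litres + 52,042 litres + 74,113 litres + 2,916 litres = 131,985 litres (under)
Week 24–Week 28: 1,475 litres + 52,042 litres + 74,113 litres + 2,916 litres + 52,290 litres = 182,836 litres (over)
Week 25–Week 29: 52,042 litres + 74,113 litres + 2,916 litres + 52,290 litres + 169,866 litres = 351,227 litres (over)
Week 26–Week 30: 74,113 litres + 2,916 litres + 52,290 litres + 169,866 litres + 25,495 litres = 324,680 litres (over)
Week 27–Week 31: 2,916 litres + 52,290 litres + 169,866 litres + 25,495 litres + 48,974 litres = 299,541 litres (over)
Week 28–Week 32: 52,290 litres + 169,866 litres + 25,495 litres + 48,974 litres + 210,983 litres = 507,608 litres (over)
5 windows exceed the threshold.

5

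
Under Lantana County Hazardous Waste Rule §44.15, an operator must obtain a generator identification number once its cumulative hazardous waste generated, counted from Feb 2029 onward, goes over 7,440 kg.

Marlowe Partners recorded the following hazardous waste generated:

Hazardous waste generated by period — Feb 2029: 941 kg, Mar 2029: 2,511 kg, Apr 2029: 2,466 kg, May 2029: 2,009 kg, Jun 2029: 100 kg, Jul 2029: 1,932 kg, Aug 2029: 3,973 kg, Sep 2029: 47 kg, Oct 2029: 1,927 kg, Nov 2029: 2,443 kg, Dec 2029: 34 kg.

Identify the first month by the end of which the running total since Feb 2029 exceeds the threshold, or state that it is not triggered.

May 2029

Through Feb 2029: 941 kg
Through Mar 2029: 3,452 kg
Through Apr 2029: 5,918 kg
Through May 2029: 7,927 kg ← exceeds threshold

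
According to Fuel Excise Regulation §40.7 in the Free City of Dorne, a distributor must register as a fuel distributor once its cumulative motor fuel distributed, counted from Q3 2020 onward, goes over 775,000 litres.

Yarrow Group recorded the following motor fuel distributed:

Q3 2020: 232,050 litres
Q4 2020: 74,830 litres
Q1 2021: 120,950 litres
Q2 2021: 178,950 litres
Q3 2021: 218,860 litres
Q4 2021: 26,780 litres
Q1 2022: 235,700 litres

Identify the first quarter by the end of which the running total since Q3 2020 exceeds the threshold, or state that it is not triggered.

Q3 2021

Through Q3 2020: 232,050 litres
Through Q4 2020: 306,880 litres
Through Q1 2021: 427,830 litres
Through Q2 2021: 606,780 litres
Through Q3 2021: 825,640 litres ← exceeds threshold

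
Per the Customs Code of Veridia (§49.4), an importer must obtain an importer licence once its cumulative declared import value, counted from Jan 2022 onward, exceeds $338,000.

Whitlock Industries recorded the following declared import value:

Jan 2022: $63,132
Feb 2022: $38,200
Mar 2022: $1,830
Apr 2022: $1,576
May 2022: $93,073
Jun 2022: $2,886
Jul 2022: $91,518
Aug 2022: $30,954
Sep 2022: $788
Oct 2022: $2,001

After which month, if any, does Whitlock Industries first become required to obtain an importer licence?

Not triggered

Through Jan 2022: $63,132
Through Feb 2022: $101,332
Through Mar 2022: $103,162
Through Apr 2022: $104,738
Through May 2022: $197,811
Through Jun 2022: $200,697
Through Jul 2022: $292,215
Through Aug 2022: $323,169
Through Sep 2022: $323,957
Through Oct 2022: $325,958
Final cumulative total $325,958 ≤ $338,000; the threshold is never exceeded.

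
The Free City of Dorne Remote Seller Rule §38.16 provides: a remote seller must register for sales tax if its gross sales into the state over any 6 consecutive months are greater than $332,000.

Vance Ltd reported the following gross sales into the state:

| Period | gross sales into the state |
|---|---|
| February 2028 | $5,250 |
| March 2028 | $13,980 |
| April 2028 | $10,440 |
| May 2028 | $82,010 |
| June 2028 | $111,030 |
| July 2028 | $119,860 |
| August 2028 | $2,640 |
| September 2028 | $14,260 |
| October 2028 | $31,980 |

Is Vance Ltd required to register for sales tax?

February 2028–July 2028: $5,250 + $13,980 + $10,440 + $82,010 + $111,030 + $119,860 = $342,570 (over)
March 2028–August 2028: $13,980 + $10,440 + $82,010 + $111,030 + $119,860 + $2,640 = $339,960 (over)
April 2028–September 2028: $10,440 + $82,010 + $111,030 + $119,860 + $2,640 + $14,260 = $340,240 (over)
May 2028–October 2028: $82,010 + $111,030 + $119,860 + $2,640 + $14,260 + $31,980 = $361,780 (over)
At least one window exceeds $332,000.

Yes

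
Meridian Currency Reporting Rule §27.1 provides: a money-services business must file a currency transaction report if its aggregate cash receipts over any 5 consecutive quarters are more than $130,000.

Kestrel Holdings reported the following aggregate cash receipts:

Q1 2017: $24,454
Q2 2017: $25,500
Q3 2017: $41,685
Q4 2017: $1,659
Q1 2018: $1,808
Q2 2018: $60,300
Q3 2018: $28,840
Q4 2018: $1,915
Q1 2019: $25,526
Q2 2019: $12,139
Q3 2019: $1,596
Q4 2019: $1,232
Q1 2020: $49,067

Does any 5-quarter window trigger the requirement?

Yes

Q1 2017–Q1 2018: $24,454 + $25,500 + $41,685 + $1,659 + $1,808 = $95,106 (under)
Q2 2017–Q2 2018: $25,500 + $41,685 + $1,659 + $1,808 + $60,300 = $130,952 (over)
Q3 2017–Q3 2018: $41,685 + $1,659 + $1,808 + $60,300 + $28,840 = $134,292 (over)
Q4 2017–Q4 2018: $1,659 + $1,808 + $60,300 + $28,840 + $1,915 = $94,522 (under)
Q1 2018–Q1 2019: $1,808 + $60,300 + $28,840 + $1,915 + $25,526 = $118,389 (under)
Q2 2018–Q2 2019: $60,300 + $28,840 + $1,915 + $25,526 + $12,139 = $128,720 (under)
Q3 2018–Q3 2019: $28,840 + $1,915 + $25,526 + $12,139 + $1,596 = $70,016 (under)
Q4 2018–Q4 2019: $1,915 + $25,526 + $12,139 + $1,596 + $1,232 = $42,408 (under)
Q1 2019–Q1 2020: $25,526 + $12,139 + $1,596 + $1,232 + $49,067 = $89,560 (under)
At least one window exceeds $130,000.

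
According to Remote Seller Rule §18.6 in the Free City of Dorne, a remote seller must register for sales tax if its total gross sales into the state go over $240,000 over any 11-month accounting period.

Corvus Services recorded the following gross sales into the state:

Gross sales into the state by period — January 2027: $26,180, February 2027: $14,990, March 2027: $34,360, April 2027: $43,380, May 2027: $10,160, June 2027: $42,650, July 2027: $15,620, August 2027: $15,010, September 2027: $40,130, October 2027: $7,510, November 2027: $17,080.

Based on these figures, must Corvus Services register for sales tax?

Yes

Total gross sales into the state: $26,180 + $14,990 + $34,360 + $43,380 + $10,160 + $42,650 + $15,620 + $15,010 + $40,130 + $7,510 + $17,080 = $267,070.
$267,070 > $240,000, so the threshold is exceeded.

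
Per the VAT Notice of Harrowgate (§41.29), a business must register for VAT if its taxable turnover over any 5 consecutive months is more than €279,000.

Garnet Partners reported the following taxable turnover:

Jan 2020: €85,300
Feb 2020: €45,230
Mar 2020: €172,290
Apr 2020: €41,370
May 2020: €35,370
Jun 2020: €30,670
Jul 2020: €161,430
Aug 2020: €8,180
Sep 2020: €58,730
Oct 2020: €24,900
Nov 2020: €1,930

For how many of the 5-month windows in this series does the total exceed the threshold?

Jan 2020–May 2020: €85,300 + €45,230 + €172,290 + €41,370 + €35,370 = €379,560 (over)
Feb 2020–Jun 2020: €45,230 + €172,290 + €41,370 + €35,370 + €30,670 = €324,930 (over)
Mar 2020–Jul 2020: €172,290 + €41,370 + €35,370 + €30,670 + €161,430 = €441,130 (over)
Apr 2020–Aug 2020: €41,370 + €35,370 + €30,670 + €161,430 + €8,180 = €277,020 (under)
May 2020–Sep 2020: €35,370 + €30,670 + €161,430 + €8,180 + €58,730 = €294,380 (over)
Jun 2020–Oct 2020: €30,670 + €161,430 + €8,180 + €58,730 + €24,900 = €283,910 (over)
Jul 2020–Nov 2020: €161,430 + €8,180 + €58,730 + €24,900 + €1,930 = €255,170 (under)
5 windows exceed the threshold.

5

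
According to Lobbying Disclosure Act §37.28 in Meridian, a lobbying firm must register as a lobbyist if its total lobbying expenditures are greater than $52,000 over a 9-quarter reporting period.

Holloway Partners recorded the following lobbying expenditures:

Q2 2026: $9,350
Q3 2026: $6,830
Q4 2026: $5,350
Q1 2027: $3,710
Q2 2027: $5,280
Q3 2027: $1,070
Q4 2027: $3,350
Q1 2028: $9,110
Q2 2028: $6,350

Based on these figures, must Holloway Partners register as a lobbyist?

Total lobbying expenditures: $9,350 + $6,830 + $5,350 + $3,710 + $5,280 + $1,070 + $3,350 + $9,110 + $6,350 = $50,400.
$50,400 ≤ $52,000, so the threshold is not exceeded.

No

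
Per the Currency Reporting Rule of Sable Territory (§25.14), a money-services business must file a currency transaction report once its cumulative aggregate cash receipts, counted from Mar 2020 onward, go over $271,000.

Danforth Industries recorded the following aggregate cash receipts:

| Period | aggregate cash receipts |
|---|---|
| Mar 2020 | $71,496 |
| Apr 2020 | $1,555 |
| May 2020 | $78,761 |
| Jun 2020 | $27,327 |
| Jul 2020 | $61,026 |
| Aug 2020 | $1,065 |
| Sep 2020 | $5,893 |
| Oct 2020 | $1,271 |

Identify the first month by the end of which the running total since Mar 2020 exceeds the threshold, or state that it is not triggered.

Not triggered

Through Mar 2020: $71,496
Through Apr 2020: $73,051
Through May 2020: $151,812
Through Jun 2020: $179,139
Through Jul 2020: $240,165
Through Aug 2020: $241,230
Through Sep 2020: $247,123
Through Oct 2020: $248,394
Final cumulative total $248,394 ≤ $271,000; the threshold is never exceeded.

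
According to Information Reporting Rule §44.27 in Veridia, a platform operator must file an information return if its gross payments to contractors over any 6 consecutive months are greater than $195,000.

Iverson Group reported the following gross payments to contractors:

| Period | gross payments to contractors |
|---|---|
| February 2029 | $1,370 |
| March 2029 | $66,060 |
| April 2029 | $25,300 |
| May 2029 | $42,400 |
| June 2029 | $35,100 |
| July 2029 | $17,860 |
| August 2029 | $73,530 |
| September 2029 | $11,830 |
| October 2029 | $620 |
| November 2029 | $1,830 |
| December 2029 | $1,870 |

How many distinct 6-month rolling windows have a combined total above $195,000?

2

February 2029–July 2029: $1,370 + $66,060 + $25,300 + $42,400 + $35,100 + $17,860 = $188,090 (under)
March 2029–August 2029: $66,060 + $25,300 + $42,400 + $35,100 + $17,860 + $73,530 = $260,250 (over)
April 2029–September 2029: $25,300 + $42,400 + $35,100 + $17,860 + $73,530 + $11,830 = $206,020 (over)
May 2029–October 2029: $42,400 + $35,100 + $17,860 + $73,530 + $11,830 + $620 = $181,340 (under)
June 2029–November 2029: $35,100 + $17,860 + $73,530 + $11,830 + $620 + $1,830 = $140,770 (under)
July 2029–December 2029: $17,860 + $73,530 + $11,830 + $620 + $1,830 + $1,870 = $107,540 (under)
2 windows exceed the threshold.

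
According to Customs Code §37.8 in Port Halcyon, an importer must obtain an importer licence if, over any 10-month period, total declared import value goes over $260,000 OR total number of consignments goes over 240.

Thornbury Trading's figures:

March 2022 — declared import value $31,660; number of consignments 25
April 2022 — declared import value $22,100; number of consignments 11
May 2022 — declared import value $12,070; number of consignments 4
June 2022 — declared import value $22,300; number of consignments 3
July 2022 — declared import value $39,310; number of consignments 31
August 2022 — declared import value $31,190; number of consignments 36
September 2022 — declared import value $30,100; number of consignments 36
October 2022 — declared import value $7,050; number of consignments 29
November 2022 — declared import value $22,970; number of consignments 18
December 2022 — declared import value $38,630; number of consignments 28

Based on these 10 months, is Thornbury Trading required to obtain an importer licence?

Total declared import value: $31,660 + $22,100 + $12,070 + $22,300 + $39,310 + $31,190 + $30,100 + $7,050 + $22,970 + $38,630 = $257,380 (≤ $260,000).
Total number of consignments: 25 + 11 + 4 + 3 + 31 + 36 + 36 + 29 + 18 + 28 = 221 (≤ 240).
The test is 'or': neither threshold is exceeded.

No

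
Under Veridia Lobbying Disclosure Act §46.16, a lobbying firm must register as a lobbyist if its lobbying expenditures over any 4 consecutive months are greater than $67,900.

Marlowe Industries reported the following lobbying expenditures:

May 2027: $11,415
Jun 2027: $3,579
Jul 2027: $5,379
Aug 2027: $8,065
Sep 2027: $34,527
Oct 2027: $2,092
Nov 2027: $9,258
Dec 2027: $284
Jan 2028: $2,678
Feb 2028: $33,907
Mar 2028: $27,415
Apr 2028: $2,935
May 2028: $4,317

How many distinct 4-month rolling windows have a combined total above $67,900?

1

May 2027–Aug 2027: $11,415 + $3,579 + $5,379 + $8,065 = $28,438 (under)
Jun 2027–Sep 2027: $3,579 + $5,379 + $8,065 + $34,527 = $51,550 (under)
Jul 2027–Oct 2027: $5,379 + $8,065 + $34,527 + $2,092 = $50,063 (under)
Aug 2027–Nov 2027: $8,065 + $34,527 + $2,092 + $9,258 = $53,942 (under)
Sep 2027–Dec 2027: $34,527 + $2,092 + $9,258 + $284 = $46,161 (under)
Oct 2027–Jan 2028: $2,092 + $9,258 + $284 + $2,678 = $14,312 (under)
Nov 2027–Feb 2028: $9,258 + $284 + $2,678 + $33,907 = $46,127 (under)
Dec 2027–Mar 2028: $284 + $2,678 + $33,907 + $27,415 = $64,284 (under)
Jan 2028–Apr 2028: $2,678 + $33,907 + $27,415 + $2,935 = $66,935 (under)
Feb 2028–May 2028: $33,907 + $27,415 + $2,935 + $4,317 = $68,574 (over)
1 window exceeds the threshold.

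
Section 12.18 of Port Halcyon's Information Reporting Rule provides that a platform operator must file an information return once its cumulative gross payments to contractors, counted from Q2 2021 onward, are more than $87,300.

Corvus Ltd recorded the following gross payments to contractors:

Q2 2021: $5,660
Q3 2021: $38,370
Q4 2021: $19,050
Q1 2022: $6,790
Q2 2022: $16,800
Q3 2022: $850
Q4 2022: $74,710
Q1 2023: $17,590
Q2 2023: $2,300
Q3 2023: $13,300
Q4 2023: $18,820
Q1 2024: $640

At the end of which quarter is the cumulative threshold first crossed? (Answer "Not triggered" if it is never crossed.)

Q3 2022

Through Q2 2021: $5,660
Through Q3 2021: $44,030
Through Q4 2021: $63,080
Through Q1 2022: $69,870
Through Q2 2022: $86,670
Through Q3 2022: $87,520 ← exceeds threshold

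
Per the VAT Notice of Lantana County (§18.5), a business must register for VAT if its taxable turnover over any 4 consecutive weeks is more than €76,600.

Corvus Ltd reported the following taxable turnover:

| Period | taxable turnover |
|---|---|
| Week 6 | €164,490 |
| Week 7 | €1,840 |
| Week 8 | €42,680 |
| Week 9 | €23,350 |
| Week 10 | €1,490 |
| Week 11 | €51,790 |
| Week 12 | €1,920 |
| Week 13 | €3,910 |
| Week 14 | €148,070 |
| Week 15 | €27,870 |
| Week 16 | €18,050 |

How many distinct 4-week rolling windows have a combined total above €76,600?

6

Week 6–Week 9: €164,490 + €1,840 + €42,680 + €23,350 = €232,360 (over)
Week 7–Week 10: €1,840 + €42,680 + €23,350 + €1,490 = €69,360 (under)
Week 8–Week 11: €42,680 + €23,350 + €1,490 + €51,790 = €119,310 (over)
Week 9–Week 12: €23,350 + €1,490 + €51,790 + €1,920 = €78,550 (over)
Week 10–Week 13: €1,490 + €51,790 + €1,920 + €3,910 = €59,110 (under)
Week 11–Week 14: €51,790 + €1,920 + €3,910 + €148,070 = €205,690 (over)
Week 12–Week 15: €1,920 + €3,910 + €148,070 + €27,870 = €181,770 (over)
Week 13–Week 16: €3,910 + €148,070 + €27,870 + €18,050 = €197,900 (over)
6 windows exceed the threshold.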